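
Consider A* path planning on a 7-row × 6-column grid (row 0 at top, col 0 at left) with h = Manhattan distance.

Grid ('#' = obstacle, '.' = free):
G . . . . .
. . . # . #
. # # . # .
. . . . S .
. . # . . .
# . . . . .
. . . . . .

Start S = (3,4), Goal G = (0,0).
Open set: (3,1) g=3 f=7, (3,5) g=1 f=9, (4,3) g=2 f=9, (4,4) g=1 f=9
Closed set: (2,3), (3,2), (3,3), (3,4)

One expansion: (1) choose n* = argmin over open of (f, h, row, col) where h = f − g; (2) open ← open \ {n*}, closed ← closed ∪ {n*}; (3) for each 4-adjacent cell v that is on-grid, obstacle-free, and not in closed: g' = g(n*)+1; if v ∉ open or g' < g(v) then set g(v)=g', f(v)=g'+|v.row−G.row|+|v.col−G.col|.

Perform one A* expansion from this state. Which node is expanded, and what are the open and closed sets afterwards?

step 1: expand (3,1) (f=7, h=4) → closed; open now [(3,0) g=4 f=7, (3,5) g=1 f=9, (4,1) g=4 f=9, (4,3) g=2 f=9, (4,4) g=1 f=9]

expanded=(3,1); open=[(3,0) g=4 f=7, (3,5) g=1 f=9, (4,1) g=4 f=9, (4,3) g=2 f=9, (4,4) g=1 f=9]; closed=[(2,3), (3,1), (3,2), (3,3), (3,4)]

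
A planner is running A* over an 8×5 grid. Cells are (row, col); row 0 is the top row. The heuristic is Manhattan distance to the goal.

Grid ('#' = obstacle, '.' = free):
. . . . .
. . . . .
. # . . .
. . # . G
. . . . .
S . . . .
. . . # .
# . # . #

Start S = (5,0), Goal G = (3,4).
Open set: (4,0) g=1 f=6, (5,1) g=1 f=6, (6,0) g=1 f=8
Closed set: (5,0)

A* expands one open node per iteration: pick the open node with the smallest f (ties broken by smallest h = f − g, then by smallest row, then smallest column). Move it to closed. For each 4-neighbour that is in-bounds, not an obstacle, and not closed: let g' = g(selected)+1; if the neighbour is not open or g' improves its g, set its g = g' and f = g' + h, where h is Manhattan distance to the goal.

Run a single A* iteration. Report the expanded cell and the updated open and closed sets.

expanded=(4,0); open=[(3,0) g=2 f=6, (4,1) g=2 f=6, (5,1) g=1 f=6, (6,0) g=1 f=8]; closed=[(4,0), (5,0)]

step 1: expand (4,0) (f=6, h=5) → closed; open now [(3,0) g=2 f=6, (4,1) g=2 f=6, (5,1) g=1 f=6, (6,0) g=1 f=8]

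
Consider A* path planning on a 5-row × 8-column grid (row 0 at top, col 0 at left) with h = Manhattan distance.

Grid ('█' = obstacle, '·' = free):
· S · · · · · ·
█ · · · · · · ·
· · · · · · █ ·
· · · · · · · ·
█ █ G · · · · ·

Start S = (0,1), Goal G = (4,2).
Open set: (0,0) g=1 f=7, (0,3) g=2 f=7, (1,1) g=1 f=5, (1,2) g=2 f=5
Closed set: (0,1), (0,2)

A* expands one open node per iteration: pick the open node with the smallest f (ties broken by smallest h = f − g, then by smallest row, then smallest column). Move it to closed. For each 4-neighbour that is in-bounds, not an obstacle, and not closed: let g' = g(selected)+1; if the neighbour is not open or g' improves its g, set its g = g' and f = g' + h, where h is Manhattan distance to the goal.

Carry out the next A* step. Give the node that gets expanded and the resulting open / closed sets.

expanded=(1,2); open=[(0,0) g=1 f=7, (0,3) g=2 f=7, (1,1) g=1 f=5, (1,3) g=3 f=7, (2,2) g=3 f=5]; closed=[(0,1), (0,2), (1,2)]

step 1: expand (1,2) (f=5, h=3) → closed; open now [(0,0) g=1 f=7, (0,3) g=2 f=7, (1,1) g=1 f=5, (1,3) g=3 f=7, (2,2) g=3 f=5]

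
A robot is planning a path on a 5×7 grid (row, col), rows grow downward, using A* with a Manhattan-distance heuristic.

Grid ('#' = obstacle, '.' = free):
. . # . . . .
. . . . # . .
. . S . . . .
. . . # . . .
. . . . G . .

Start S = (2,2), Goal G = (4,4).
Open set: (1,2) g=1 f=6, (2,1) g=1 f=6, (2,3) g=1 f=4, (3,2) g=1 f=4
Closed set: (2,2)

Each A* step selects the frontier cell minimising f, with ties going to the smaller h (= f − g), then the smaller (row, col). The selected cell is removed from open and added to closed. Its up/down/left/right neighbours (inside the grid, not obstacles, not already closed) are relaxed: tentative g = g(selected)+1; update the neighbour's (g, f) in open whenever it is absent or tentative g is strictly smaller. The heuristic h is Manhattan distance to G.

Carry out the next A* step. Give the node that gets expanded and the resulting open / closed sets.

step 1: expand (2,3) (f=4, h=3) → closed; open now [(1,2) g=1 f=6, (1,3) g=2 f=6, (2,1) g=1 f=6, (2,4) g=2 f=4, (3,2) g=1 f=4]

expanded=(2,3); open=[(1,2) g=1 f=6, (1,3) g=2 f=6, (2,1) g=1 f=6, (2,4) g=2 f=4, (3,2) g=1 f=4]; closed=[(2,2), (2,3)]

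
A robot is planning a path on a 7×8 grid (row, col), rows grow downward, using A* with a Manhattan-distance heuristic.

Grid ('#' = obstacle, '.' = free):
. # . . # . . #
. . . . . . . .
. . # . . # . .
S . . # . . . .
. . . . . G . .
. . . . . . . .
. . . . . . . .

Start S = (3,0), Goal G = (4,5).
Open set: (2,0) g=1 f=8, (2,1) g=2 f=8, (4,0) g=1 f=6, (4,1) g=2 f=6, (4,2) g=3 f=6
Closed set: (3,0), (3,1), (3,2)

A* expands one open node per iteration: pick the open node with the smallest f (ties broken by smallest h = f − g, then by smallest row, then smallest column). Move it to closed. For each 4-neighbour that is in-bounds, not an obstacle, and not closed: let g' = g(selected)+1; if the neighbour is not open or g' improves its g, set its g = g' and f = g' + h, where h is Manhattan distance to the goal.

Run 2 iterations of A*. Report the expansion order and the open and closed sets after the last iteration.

order=[(4,2) → (4,3)]; open=[(2,0) g=1 f=8, (2,1) g=2 f=8, (4,0) g=1 f=6, (4,1) g=2 f=6, (4,4) g=5 f=6, (5,2) g=4 f=8, (5,3) g=5 f=8]; closed=[(3,0), (3,1), (3,2), (4,2), (4,3)]

step 1: expand (4,2) (f=6, h=3) → closed; open now [(2,0) g=1 f=8, (2,1) g=2 f=8, (4,0) g=1 f=6, (4,1) g=2 f=6, (4,3) g=4 f=6, (5,2) g=4 f=8]
step 2: expand (4,3) (f=6, h=2) → closed; open now [(2,0) g=1 f=8, (2,1) g=2 f=8, (4,0) g=1 f=6, (4,1) g=2 f=6, (4,4) g=5 f=6, (5,2) g=4 f=8, (5,3) g=5 f=8]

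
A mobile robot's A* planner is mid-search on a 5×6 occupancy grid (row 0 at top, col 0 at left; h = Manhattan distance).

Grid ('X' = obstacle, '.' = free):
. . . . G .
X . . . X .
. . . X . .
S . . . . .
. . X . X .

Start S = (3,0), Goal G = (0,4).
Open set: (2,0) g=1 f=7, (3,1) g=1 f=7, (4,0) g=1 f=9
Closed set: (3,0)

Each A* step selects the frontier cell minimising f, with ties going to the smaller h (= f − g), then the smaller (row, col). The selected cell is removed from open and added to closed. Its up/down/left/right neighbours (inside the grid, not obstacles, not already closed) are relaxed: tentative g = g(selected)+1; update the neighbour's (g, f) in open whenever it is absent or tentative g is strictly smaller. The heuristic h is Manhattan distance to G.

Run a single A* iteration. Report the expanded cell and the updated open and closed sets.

step 1: expand (2,0) (f=7, h=6) → closed; open now [(2,1) g=2 f=7, (3,1) g=1 f=7, (4,0) g=1 f=9]

expanded=(2,0); open=[(2,1) g=2 f=7, (3,1) g=1 f=7, (4,0) g=1 f=9]; closed=[(2,0), (3,0)]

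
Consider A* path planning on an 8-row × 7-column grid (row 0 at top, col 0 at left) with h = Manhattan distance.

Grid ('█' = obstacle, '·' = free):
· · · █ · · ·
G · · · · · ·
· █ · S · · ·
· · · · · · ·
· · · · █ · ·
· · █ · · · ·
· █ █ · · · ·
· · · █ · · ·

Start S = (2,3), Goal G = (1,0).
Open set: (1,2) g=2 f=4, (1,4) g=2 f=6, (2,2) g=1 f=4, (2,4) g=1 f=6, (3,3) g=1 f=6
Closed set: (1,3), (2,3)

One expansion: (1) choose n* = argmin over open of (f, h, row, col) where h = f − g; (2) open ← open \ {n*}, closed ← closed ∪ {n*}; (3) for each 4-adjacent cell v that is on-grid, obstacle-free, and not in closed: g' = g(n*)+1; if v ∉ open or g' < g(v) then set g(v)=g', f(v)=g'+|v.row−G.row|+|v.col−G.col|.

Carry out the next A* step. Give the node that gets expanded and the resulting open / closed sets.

expanded=(1,2); open=[(0,2) g=3 f=6, (1,1) g=3 f=4, (1,4) g=2 f=6, (2,2) g=1 f=4, (2,4) g=1 f=6, (3,3) g=1 f=6]; closed=[(1,2), (1,3), (2,3)]

step 1: expand (1,2) (f=4, h=2) → closed; open now [(0,2) g=3 f=6, (1,1) g=3 f=4, (1,4) g=2 f=6, (2,2) g=1 f=4, (2,4) g=1 f=6, (3,3) g=1 f=6]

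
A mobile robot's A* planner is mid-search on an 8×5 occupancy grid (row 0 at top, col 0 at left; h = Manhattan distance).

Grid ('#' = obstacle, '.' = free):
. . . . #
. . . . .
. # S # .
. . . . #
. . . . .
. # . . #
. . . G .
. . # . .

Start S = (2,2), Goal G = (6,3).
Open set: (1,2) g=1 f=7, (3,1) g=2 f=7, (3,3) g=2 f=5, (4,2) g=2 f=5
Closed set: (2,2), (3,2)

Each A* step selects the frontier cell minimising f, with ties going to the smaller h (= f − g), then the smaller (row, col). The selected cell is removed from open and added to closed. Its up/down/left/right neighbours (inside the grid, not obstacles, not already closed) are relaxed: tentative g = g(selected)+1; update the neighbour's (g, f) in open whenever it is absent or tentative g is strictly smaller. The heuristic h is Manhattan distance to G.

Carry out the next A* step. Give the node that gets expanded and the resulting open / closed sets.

expanded=(3,3); open=[(1,2) g=1 f=7, (3,1) g=2 f=7, (4,2) g=2 f=5, (4,3) g=3 f=5]; closed=[(2,2), (3,2), (3,3)]

step 1: expand (3,3) (f=5, h=3) → closed; open now [(1,2) g=1 f=7, (3,1) g=2 f=7, (4,2) g=2 f=5, (4,3) g=3 f=5]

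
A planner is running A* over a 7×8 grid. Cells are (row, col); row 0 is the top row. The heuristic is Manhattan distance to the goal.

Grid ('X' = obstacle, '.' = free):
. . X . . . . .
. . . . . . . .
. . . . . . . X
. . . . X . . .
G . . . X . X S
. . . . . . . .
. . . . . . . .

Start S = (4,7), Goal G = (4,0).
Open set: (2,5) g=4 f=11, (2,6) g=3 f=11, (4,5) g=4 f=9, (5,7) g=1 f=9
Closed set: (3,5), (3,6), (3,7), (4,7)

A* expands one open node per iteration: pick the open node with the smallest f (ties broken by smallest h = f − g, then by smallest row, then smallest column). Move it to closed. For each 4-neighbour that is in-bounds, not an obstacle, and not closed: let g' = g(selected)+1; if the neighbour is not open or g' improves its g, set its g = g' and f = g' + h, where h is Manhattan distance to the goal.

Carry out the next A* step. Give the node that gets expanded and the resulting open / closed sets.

expanded=(4,5); open=[(2,5) g=4 f=11, (2,6) g=3 f=11, (5,5) g=5 f=11, (5,7) g=1 f=9]; closed=[(3,5), (3,6), (3,7), (4,5), (4,7)]

step 1: expand (4,5) (f=9, h=5) → closed; open now [(2,5) g=4 f=11, (2,6) g=3 f=11, (5,5) g=5 f=11, (5,7) g=1 f=9]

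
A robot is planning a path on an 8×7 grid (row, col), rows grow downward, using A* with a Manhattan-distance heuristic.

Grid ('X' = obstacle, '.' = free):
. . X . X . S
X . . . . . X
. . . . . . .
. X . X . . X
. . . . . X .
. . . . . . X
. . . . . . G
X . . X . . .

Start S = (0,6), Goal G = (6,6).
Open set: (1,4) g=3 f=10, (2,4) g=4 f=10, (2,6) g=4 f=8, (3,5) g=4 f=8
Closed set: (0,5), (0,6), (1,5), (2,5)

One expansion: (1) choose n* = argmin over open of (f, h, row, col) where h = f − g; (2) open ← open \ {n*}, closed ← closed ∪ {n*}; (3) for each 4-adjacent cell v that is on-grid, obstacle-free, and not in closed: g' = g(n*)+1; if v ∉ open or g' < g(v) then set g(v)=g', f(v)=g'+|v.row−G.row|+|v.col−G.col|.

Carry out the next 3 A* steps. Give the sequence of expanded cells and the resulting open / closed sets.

step 1: expand (2,6) (f=8, h=4) → closed; open now [(1,4) g=3 f=10, (2,4) g=4 f=10, (3,5) g=4 f=8]
step 2: expand (3,5) (f=8, h=4) → closed; open now [(1,4) g=3 f=10, (2,4) g=4 f=10, (3,4) g=5 f=10]
step 3: expand (3,4) (f=10, h=5) → closed; open now [(1,4) g=3 f=10, (2,4) g=4 f=10, (4,4) g=6 f=10]

order=[(2,6) → (3,5) → (3,4)]; open=[(1,4) g=3 f=10, (2,4) g=4 f=10, (4,4) g=6 f=10]; closed=[(0,5), (0,6), (1,5), (2,5), (2,6), (3,4), (3,5)]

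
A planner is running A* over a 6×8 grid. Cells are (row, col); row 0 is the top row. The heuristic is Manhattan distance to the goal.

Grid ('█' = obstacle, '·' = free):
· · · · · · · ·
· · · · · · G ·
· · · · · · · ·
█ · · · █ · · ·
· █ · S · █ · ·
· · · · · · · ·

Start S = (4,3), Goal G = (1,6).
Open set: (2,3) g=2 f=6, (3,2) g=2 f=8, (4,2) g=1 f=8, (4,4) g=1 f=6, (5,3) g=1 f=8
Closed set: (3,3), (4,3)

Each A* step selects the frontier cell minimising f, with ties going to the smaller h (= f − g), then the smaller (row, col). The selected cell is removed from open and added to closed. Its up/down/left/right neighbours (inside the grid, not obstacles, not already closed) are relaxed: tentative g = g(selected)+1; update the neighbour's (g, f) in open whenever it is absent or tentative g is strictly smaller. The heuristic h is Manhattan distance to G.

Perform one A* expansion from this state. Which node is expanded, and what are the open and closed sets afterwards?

expanded=(2,3); open=[(1,3) g=3 f=6, (2,2) g=3 f=8, (2,4) g=3 f=6, (3,2) g=2 f=8, (4,2) g=1 f=8, (4,4) g=1 f=6, (5,3) g=1 f=8]; closed=[(2,3), (3,3), (4,3)]

step 1: expand (2,3) (f=6, h=4) → closed; open now [(1,3) g=3 f=6, (2,2) g=3 f=8, (2,4) g=3 f=6, (3,2) g=2 f=8, (4,2) g=1 f=8, (4,4) g=1 f=6, (5,3) g=1 f=8]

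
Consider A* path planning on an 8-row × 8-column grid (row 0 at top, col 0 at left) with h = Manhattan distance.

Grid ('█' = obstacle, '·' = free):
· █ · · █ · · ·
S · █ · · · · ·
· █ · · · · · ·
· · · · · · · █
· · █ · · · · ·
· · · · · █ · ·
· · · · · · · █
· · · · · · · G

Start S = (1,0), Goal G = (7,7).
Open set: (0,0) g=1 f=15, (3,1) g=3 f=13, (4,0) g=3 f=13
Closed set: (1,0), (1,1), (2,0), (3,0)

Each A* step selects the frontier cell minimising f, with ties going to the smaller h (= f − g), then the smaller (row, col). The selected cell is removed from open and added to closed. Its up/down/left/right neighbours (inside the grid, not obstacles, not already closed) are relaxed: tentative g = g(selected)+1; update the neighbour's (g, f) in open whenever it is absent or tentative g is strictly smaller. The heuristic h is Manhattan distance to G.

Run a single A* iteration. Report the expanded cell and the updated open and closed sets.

step 1: expand (3,1) (f=13, h=10) → closed; open now [(0,0) g=1 f=15, (3,2) g=4 f=13, (4,0) g=3 f=13, (4,1) g=4 f=13]

expanded=(3,1); open=[(0,0) g=1 f=15, (3,2) g=4 f=13, (4,0) g=3 f=13, (4,1) g=4 f=13]; closed=[(1,0), (1,1), (2,0), (3,0), (3,1)]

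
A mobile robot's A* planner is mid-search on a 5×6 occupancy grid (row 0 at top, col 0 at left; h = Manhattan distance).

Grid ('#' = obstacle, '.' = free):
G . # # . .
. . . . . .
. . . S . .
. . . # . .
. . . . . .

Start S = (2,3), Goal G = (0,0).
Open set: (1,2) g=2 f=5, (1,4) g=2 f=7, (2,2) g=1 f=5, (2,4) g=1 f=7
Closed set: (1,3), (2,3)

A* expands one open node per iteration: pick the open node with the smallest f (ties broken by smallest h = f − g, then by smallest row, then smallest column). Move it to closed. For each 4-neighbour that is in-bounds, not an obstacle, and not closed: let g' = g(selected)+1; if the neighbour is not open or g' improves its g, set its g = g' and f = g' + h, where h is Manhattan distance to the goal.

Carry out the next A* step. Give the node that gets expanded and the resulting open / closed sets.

expanded=(1,2); open=[(1,1) g=3 f=5, (1,4) g=2 f=7, (2,2) g=1 f=5, (2,4) g=1 f=7]; closed=[(1,2), (1,3), (2,3)]

step 1: expand (1,2) (f=5, h=3) → closed; open now [(1,1) g=3 f=5, (1,4) g=2 f=7, (2,2) g=1 f=5, (2,4) g=1 f=7]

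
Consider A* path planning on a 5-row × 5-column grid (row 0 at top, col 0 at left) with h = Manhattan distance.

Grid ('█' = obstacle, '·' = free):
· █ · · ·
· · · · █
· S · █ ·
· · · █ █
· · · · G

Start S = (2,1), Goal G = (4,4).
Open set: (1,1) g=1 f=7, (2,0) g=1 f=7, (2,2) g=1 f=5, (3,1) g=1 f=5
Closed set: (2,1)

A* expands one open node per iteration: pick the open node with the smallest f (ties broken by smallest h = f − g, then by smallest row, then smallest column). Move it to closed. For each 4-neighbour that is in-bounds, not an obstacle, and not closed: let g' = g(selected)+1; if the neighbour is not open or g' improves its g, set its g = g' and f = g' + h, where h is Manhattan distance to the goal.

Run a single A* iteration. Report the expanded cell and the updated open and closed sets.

expanded=(2,2); open=[(1,1) g=1 f=7, (1,2) g=2 f=7, (2,0) g=1 f=7, (3,1) g=1 f=5, (3,2) g=2 f=5]; closed=[(2,1), (2,2)]

step 1: expand (2,2) (f=5, h=4) → closed; open now [(1,1) g=1 f=7, (1,2) g=2 f=7, (2,0) g=1 f=7, (3,1) g=1 f=5, (3,2) g=2 f=5]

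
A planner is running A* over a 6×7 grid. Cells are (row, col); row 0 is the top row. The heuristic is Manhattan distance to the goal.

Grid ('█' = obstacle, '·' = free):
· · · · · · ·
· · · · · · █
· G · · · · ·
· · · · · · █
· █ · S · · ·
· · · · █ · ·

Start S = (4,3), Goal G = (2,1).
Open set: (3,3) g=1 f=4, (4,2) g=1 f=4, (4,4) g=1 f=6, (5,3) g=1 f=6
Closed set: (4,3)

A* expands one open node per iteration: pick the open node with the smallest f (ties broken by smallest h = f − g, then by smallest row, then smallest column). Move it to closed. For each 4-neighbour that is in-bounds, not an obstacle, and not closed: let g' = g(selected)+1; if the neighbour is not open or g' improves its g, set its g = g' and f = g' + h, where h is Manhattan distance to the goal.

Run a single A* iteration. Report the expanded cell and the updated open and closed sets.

step 1: expand (3,3) (f=4, h=3) → closed; open now [(2,3) g=2 f=4, (3,2) g=2 f=4, (3,4) g=2 f=6, (4,2) g=1 f=4, (4,4) g=1 f=6, (5,3) g=1 f=6]

expanded=(3,3); open=[(2,3) g=2 f=4, (3,2) g=2 f=4, (3,4) g=2 f=6, (4,2) g=1 f=4, (4,4) g=1 f=6, (5,3) g=1 f=6]; closed=[(3,3), (4,3)]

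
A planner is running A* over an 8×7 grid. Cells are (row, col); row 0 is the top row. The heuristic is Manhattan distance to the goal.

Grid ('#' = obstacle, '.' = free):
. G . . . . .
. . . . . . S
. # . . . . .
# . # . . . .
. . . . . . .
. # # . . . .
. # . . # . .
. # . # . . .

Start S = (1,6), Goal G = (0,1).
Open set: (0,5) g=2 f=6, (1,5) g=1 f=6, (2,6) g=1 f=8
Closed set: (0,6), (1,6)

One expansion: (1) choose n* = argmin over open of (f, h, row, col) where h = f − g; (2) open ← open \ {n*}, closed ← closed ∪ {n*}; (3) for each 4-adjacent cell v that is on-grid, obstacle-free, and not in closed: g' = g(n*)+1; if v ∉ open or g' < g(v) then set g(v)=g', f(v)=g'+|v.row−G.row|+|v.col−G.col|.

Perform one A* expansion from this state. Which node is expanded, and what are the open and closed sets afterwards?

step 1: expand (0,5) (f=6, h=4) → closed; open now [(0,4) g=3 f=6, (1,5) g=1 f=6, (2,6) g=1 f=8]

expanded=(0,5); open=[(0,4) g=3 f=6, (1,5) g=1 f=6, (2,6) g=1 f=8]; closed=[(0,5), (0,6), (1,6)]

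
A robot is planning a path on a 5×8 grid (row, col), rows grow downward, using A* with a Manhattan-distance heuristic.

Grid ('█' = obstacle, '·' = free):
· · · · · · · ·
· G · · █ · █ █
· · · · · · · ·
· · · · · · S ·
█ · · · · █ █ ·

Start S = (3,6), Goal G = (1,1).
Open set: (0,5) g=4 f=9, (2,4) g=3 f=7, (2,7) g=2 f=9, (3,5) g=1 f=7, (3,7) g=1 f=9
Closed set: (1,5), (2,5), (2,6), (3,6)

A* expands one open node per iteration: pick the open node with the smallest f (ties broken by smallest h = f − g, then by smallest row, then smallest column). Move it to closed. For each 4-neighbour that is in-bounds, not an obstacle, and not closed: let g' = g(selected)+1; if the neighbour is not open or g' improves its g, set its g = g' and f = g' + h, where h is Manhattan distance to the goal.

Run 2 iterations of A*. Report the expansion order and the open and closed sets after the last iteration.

step 1: expand (2,4) (f=7, h=4) → closed; open now [(0,5) g=4 f=9, (2,3) g=4 f=7, (2,7) g=2 f=9, (3,4) g=4 f=9, (3,5) g=1 f=7, (3,7) g=1 f=9]
step 2: expand (2,3) (f=7, h=3) → closed; open now [(0,5) g=4 f=9, (1,3) g=5 f=7, (2,2) g=5 f=7, (2,7) g=2 f=9, (3,3) g=5 f=9, (3,4) g=4 f=9, (3,5) g=1 f=7, (3,7) g=1 f=9]

order=[(2,4) → (2,3)]; open=[(0,5) g=4 f=9, (1,3) g=5 f=7, (2,2) g=5 f=7, (2,7) g=2 f=9, (3,3) g=5 f=9, (3,4) g=4 f=9, (3,5) g=1 f=7, (3,7) g=1 f=9]; closed=[(1,5), (2,3), (2,4), (2,5), (2,6), (3,6)]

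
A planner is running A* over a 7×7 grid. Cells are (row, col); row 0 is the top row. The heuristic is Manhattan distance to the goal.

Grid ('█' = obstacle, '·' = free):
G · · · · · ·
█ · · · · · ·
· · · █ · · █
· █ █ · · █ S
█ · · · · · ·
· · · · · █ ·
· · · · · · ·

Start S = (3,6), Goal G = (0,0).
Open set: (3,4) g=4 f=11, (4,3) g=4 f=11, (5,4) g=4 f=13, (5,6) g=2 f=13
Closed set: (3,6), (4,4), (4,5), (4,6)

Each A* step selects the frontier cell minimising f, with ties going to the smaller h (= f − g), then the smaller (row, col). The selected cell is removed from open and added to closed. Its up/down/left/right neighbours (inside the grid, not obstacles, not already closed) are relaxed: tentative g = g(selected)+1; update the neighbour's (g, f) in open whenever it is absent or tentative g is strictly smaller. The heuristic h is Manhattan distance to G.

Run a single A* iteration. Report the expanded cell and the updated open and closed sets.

expanded=(3,4); open=[(2,4) g=5 f=11, (3,3) g=5 f=11, (4,3) g=4 f=11, (5,4) g=4 f=13, (5,6) g=2 f=13]; closed=[(3,4), (3,6), (4,4), (4,5), (4,6)]

step 1: expand (3,4) (f=11, h=7) → closed; open now [(2,4) g=5 f=11, (3,3) g=5 f=11, (4,3) g=4 f=11, (5,4) g=4 f=13, (5,6) g=2 f=13]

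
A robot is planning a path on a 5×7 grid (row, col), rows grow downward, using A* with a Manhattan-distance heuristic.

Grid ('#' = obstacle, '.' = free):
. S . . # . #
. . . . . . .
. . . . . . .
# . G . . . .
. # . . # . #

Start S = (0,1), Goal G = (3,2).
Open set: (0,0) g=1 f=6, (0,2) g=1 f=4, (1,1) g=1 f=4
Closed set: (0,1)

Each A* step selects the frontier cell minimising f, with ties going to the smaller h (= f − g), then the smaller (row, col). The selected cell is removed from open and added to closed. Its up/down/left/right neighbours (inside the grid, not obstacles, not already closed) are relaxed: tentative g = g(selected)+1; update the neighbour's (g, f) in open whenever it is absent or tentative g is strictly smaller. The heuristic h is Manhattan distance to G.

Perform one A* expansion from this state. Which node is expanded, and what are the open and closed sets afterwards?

expanded=(0,2); open=[(0,0) g=1 f=6, (0,3) g=2 f=6, (1,1) g=1 f=4, (1,2) g=2 f=4]; closed=[(0,1), (0,2)]

step 1: expand (0,2) (f=4, h=3) → closed; open now [(0,0) g=1 f=6, (0,3) g=2 f=6, (1,1) g=1 f=4, (1,2) g=2 f=4]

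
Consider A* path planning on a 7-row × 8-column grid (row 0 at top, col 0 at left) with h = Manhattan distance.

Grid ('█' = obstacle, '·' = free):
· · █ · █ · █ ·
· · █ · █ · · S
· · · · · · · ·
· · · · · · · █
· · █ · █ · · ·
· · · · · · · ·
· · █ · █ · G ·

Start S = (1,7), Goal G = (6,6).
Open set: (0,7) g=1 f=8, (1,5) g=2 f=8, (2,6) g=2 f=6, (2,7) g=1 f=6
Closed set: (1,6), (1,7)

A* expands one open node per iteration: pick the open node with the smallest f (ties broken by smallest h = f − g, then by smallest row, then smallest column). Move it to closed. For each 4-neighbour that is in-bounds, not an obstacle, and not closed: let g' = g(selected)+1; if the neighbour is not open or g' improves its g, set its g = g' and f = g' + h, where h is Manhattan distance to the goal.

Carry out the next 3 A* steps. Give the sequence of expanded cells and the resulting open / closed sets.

order=[(2,6) → (3,6) → (4,6)]; open=[(0,7) g=1 f=8, (1,5) g=2 f=8, (2,5) g=3 f=8, (2,7) g=1 f=6, (3,5) g=4 f=8, (4,5) g=5 f=8, (4,7) g=5 f=8, (5,6) g=5 f=6]; closed=[(1,6), (1,7), (2,6), (3,6), (4,6)]

step 1: expand (2,6) (f=6, h=4) → closed; open now [(0,7) g=1 f=8, (1,5) g=2 f=8, (2,5) g=3 f=8, (2,7) g=1 f=6, (3,6) g=3 f=6]
step 2: expand (3,6) (f=6, h=3) → closed; open now [(0,7) g=1 f=8, (1,5) g=2 f=8, (2,5) g=3 f=8, (2,7) g=1 f=6, (3,5) g=4 f=8, (4,6) g=4 f=6]
step 3: expand (4,6) (f=6, h=2) → closed; open now [(0,7) g=1 f=8, (1,5) g=2 f=8, (2,5) g=3 f=8, (2,7) g=1 f=6, (3,5) g=4 f=8, (4,5) g=5 f=8, (4,7) g=5 f=8, (5,6) g=5 f=6]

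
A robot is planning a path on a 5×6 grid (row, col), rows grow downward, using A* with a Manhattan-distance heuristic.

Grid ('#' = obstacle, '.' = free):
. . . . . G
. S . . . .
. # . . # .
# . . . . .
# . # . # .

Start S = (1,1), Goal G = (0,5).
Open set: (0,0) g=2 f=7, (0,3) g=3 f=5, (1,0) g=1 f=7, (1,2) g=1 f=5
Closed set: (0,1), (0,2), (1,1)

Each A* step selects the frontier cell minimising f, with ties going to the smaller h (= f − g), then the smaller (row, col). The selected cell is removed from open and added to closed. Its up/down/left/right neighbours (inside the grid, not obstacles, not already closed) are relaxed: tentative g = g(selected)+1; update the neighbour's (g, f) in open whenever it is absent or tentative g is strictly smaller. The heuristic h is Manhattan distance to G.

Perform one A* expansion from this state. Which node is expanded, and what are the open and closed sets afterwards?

expanded=(0,3); open=[(0,0) g=2 f=7, (0,4) g=4 f=5, (1,0) g=1 f=7, (1,2) g=1 f=5, (1,3) g=4 f=7]; closed=[(0,1), (0,2), (0,3), (1,1)]

step 1: expand (0,3) (f=5, h=2) → closed; open now [(0,0) g=2 f=7, (0,4) g=4 f=5, (1,0) g=1 f=7, (1,2) g=1 f=5, (1,3) g=4 f=7]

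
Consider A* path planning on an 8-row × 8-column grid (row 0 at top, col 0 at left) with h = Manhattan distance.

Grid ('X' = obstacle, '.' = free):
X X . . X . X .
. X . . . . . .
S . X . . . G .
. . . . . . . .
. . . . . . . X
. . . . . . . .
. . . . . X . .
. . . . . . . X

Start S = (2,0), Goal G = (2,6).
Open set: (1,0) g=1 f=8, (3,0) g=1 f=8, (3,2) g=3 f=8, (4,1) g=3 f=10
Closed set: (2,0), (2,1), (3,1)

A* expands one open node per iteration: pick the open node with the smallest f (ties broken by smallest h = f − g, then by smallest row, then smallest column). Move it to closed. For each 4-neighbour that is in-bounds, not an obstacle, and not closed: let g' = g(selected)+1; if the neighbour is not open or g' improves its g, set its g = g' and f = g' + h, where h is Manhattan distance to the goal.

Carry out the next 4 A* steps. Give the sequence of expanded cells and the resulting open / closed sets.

order=[(3,2) → (3,3) → (2,3) → (2,4)]; open=[(1,0) g=1 f=8, (1,3) g=6 f=10, (1,4) g=7 f=10, (2,5) g=7 f=8, (3,0) g=1 f=8, (3,4) g=5 f=8, (4,1) g=3 f=10, (4,2) g=4 f=10, (4,3) g=5 f=10]; closed=[(2,0), (2,1), (2,3), (2,4), (3,1), (3,2), (3,3)]

step 1: expand (3,2) (f=8, h=5) → closed; open now [(1,0) g=1 f=8, (3,0) g=1 f=8, (3,3) g=4 f=8, (4,1) g=3 f=10, (4,2) g=4 f=10]
step 2: expand (3,3) (f=8, h=4) → closed; open now [(1,0) g=1 f=8, (2,3) g=5 f=8, (3,0) g=1 f=8, (3,4) g=5 f=8, (4,1) g=3 f=10, (4,2) g=4 f=10, (4,3) g=5 f=10]
step 3: expand (2,3) (f=8, h=3) → closed; open now [(1,0) g=1 f=8, (1,3) g=6 f=10, (2,4) g=6 f=8, (3,0) g=1 f=8, (3,4) g=5 f=8, (4,1) g=3 f=10, (4,2) g=4 f=10, (4,3) g=5 f=10]
step 4: expand (2,4) (f=8, h=2) → closed; open now [(1,0) g=1 f=8, (1,3) g=6 f=10, (1,4) g=7 f=10, (2,5) g=7 f=8, (3,0) g=1 f=8, (3,4) g=5 f=8, (4,1) g=3 f=10, (4,2) g=4 f=10, (4,3) g=5 f=10]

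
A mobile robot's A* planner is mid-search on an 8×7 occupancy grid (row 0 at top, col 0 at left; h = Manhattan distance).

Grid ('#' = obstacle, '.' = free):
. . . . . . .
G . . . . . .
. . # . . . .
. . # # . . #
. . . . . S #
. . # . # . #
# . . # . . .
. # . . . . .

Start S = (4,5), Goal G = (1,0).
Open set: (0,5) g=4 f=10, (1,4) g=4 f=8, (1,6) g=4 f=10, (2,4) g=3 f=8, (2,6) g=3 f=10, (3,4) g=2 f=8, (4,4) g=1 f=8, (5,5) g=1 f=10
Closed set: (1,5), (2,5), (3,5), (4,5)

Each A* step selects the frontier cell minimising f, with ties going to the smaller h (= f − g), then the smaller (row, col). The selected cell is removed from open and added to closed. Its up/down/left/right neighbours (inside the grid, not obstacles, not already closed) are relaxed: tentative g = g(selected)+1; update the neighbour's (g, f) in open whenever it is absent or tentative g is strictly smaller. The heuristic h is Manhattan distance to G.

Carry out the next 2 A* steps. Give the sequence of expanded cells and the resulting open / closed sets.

step 1: expand (1,4) (f=8, h=4) → closed; open now [(0,4) g=5 f=10, (0,5) g=4 f=10, (1,3) g=5 f=8, (1,6) g=4 f=10, (2,4) g=3 f=8, (2,6) g=3 f=10, (3,4) g=2 f=8, (4,4) g=1 f=8, (5,5) g=1 f=10]
step 2: expand (1,3) (f=8, h=3) → closed; open now [(0,3) g=6 f=10, (0,4) g=5 f=10, (0,5) g=4 f=10, (1,2) g=6 f=8, (1,6) g=4 f=10, (2,3) g=6 f=10, (2,4) g=3 f=8, (2,6) g=3 f=10, (3,4) g=2 f=8, (4,4) g=1 f=8, (5,5) g=1 f=10]

order=[(1,4) → (1,3)]; open=[(0,3) g=6 f=10, (0,4) g=5 f=10, (0,5) g=4 f=10, (1,2) g=6 f=8, (1,6) g=4 f=10, (2,3) g=6 f=10, (2,4) g=3 f=8, (2,6) g=3 f=10, (3,4) g=2 f=8, (4,4) g=1 f=8, (5,5) g=1 f=10]; closed=[(1,3), (1,4), (1,5), (2,5), (3,5), (4,5)]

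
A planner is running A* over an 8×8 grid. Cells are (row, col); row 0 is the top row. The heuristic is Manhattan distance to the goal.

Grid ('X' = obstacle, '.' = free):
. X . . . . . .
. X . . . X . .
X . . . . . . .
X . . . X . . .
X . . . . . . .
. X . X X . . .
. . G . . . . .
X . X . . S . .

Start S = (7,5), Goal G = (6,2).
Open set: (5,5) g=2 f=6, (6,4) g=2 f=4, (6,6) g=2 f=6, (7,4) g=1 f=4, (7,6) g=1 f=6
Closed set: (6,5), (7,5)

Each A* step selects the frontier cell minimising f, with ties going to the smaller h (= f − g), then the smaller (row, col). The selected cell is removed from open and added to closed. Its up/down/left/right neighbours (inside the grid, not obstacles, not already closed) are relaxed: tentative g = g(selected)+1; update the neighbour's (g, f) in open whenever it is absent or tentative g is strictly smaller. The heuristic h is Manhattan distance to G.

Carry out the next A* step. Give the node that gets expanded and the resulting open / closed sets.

step 1: expand (6,4) (f=4, h=2) → closed; open now [(5,5) g=2 f=6, (6,3) g=3 f=4, (6,6) g=2 f=6, (7,4) g=1 f=4, (7,6) g=1 f=6]

expanded=(6,4); open=[(5,5) g=2 f=6, (6,3) g=3 f=4, (6,6) g=2 f=6, (7,4) g=1 f=4, (7,6) g=1 f=6]; closed=[(6,4), (6,5), (7,5)]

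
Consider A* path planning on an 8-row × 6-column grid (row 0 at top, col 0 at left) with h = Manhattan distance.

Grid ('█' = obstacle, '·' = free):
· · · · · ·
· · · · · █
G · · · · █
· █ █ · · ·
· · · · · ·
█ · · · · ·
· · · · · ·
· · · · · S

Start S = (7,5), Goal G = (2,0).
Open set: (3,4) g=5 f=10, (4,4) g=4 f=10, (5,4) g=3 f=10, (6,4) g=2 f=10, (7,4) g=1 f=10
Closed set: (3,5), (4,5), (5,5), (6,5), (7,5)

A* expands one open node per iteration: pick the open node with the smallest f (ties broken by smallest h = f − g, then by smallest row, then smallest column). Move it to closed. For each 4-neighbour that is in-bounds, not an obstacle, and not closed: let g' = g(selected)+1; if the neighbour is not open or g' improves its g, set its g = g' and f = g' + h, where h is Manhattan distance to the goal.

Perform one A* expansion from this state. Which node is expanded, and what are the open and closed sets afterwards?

step 1: expand (3,4) (f=10, h=5) → closed; open now [(2,4) g=6 f=10, (3,3) g=6 f=10, (4,4) g=4 f=10, (5,4) g=3 f=10, (6,4) g=2 f=10, (7,4) g=1 f=10]

expanded=(3,4); open=[(2,4) g=6 f=10, (3,3) g=6 f=10, (4,4) g=4 f=10, (5,4) g=3 f=10, (6,4) g=2 f=10, (7,4) g=1 f=10]; closed=[(3,4), (3,5), (4,5), (5,5), (6,5), (7,5)]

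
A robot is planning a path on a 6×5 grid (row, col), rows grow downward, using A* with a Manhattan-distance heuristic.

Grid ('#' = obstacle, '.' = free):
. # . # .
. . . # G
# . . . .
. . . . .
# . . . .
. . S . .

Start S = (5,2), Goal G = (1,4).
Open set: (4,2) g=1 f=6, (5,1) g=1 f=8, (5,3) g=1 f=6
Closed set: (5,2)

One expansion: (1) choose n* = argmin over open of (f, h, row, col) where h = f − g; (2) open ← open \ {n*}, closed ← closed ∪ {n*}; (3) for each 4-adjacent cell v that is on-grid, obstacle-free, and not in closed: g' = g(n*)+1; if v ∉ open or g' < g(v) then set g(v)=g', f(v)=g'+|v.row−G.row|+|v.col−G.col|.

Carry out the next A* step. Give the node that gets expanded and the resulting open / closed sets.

step 1: expand (4,2) (f=6, h=5) → closed; open now [(3,2) g=2 f=6, (4,1) g=2 f=8, (4,3) g=2 f=6, (5,1) g=1 f=8, (5,3) g=1 f=6]

expanded=(4,2); open=[(3,2) g=2 f=6, (4,1) g=2 f=8, (4,3) g=2 f=6, (5,1) g=1 f=8, (5,3) g=1 f=6]; closed=[(4,2), (5,2)]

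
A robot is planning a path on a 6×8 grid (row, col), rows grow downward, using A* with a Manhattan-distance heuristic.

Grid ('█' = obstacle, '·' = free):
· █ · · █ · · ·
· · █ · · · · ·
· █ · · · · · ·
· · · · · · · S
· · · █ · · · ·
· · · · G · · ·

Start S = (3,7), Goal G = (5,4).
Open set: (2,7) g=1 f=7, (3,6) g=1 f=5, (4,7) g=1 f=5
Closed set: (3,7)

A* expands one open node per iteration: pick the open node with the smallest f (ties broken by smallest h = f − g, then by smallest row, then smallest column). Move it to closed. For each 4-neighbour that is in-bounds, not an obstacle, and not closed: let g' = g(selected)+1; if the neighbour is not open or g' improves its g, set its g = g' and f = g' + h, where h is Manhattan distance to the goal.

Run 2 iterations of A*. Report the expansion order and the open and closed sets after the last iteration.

step 1: expand (3,6) (f=5, h=4) → closed; open now [(2,6) g=2 f=7, (2,7) g=1 f=7, (3,5) g=2 f=5, (4,6) g=2 f=5, (4,7) g=1 f=5]
step 2: expand (3,5) (f=5, h=3) → closed; open now [(2,5) g=3 f=7, (2,6) g=2 f=7, (2,7) g=1 f=7, (3,4) g=3 f=5, (4,5) g=3 f=5, (4,6) g=2 f=5, (4,7) g=1 f=5]

order=[(3,6) → (3,5)]; open=[(2,5) g=3 f=7, (2,6) g=2 f=7, (2,7) g=1 f=7, (3,4) g=3 f=5, (4,5) g=3 f=5, (4,6) g=2 f=5, (4,7) g=1 f=5]; closed=[(3,5), (3,6), (3,7)]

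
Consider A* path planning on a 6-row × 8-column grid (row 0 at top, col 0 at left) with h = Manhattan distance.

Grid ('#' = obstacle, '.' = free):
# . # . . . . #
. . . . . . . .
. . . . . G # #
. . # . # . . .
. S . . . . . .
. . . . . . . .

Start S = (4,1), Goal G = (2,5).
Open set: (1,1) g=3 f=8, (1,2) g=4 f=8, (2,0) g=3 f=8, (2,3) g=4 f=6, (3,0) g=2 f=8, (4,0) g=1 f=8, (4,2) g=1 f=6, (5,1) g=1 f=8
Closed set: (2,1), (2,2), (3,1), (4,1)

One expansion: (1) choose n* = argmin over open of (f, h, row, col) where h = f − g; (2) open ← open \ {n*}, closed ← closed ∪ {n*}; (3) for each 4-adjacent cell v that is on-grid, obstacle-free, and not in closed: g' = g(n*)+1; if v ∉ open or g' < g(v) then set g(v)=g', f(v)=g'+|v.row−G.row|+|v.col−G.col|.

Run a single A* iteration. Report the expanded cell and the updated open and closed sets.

step 1: expand (2,3) (f=6, h=2) → closed; open now [(1,1) g=3 f=8, (1,2) g=4 f=8, (1,3) g=5 f=8, (2,0) g=3 f=8, (2,4) g=5 f=6, (3,0) g=2 f=8, (3,3) g=5 f=8, (4,0) g=1 f=8, (4,2) g=1 f=6, (5,1) g=1 f=8]

expanded=(2,3); open=[(1,1) g=3 f=8, (1,2) g=4 f=8, (1,3) g=5 f=8, (2,0) g=3 f=8, (2,4) g=5 f=6, (3,0) g=2 f=8, (3,3) g=5 f=8, (4,0) g=1 f=8, (4,2) g=1 f=6, (5,1) g=1 f=8]; closed=[(2,1), (2,2), (2,3), (3,1), (4,1)]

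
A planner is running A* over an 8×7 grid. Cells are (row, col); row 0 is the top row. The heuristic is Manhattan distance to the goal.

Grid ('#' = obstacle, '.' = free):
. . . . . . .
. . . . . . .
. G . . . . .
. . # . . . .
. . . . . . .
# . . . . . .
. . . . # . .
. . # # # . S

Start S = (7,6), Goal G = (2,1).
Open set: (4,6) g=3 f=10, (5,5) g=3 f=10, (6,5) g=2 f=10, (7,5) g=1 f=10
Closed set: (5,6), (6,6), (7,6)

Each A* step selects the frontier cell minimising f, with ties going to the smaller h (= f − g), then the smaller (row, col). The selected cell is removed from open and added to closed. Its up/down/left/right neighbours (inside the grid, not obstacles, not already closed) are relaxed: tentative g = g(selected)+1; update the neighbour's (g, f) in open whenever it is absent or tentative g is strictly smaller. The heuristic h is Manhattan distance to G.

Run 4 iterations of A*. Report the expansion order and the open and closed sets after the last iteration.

order=[(4,6) → (3,6) → (2,6) → (2,5)]; open=[(1,5) g=7 f=12, (1,6) g=6 f=12, (2,4) g=7 f=10, (3,5) g=5 f=10, (4,5) g=4 f=10, (5,5) g=3 f=10, (6,5) g=2 f=10, (7,5) g=1 f=10]; closed=[(2,5), (2,6), (3,6), (4,6), (5,6), (6,6), (7,6)]

step 1: expand (4,6) (f=10, h=7) → closed; open now [(3,6) g=4 f=10, (4,5) g=4 f=10, (5,5) g=3 f=10, (6,5) g=2 f=10, (7,5) g=1 f=10]
step 2: expand (3,6) (f=10, h=6) → closed; open now [(2,6) g=5 f=10, (3,5) g=5 f=10, (4,5) g=4 f=10, (5,5) g=3 f=10, (6,5) g=2 f=10, (7,5) g=1 f=10]
step 3: expand (2,6) (f=10, h=5) → closed; open now [(1,6) g=6 f=12, (2,5) g=6 f=10, (3,5) g=5 f=10, (4,5) g=4 f=10, (5,5) g=3 f=10, (6,5) g=2 f=10, (7,5) g=1 f=10]
step 4: expand (2,5) (f=10, h=4) → closed; open now [(1,5) g=7 f=12, (1,6) g=6 f=12, (2,4) g=7 f=10, (3,5) g=5 f=10, (4,5) g=4 f=10, (5,5) g=3 f=10, (6,5) g=2 f=10, (7,5) g=1 f=10]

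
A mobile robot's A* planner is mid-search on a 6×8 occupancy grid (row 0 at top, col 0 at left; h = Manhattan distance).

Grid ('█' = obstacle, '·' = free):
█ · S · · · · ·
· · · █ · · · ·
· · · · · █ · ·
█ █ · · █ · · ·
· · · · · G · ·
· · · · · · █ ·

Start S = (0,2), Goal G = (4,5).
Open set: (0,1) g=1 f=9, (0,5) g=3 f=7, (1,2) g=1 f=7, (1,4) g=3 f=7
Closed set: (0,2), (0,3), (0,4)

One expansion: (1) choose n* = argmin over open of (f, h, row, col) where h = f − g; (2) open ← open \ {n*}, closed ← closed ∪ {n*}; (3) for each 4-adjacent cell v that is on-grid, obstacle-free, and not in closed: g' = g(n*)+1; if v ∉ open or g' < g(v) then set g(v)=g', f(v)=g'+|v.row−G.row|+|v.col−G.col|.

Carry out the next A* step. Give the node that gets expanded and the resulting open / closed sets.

expanded=(0,5); open=[(0,1) g=1 f=9, (0,6) g=4 f=9, (1,2) g=1 f=7, (1,4) g=3 f=7, (1,5) g=4 f=7]; closed=[(0,2), (0,3), (0,4), (0,5)]

step 1: expand (0,5) (f=7, h=4) → closed; open now [(0,1) g=1 f=9, (0,6) g=4 f=9, (1,2) g=1 f=7, (1,4) g=3 f=7, (1,5) g=4 f=7]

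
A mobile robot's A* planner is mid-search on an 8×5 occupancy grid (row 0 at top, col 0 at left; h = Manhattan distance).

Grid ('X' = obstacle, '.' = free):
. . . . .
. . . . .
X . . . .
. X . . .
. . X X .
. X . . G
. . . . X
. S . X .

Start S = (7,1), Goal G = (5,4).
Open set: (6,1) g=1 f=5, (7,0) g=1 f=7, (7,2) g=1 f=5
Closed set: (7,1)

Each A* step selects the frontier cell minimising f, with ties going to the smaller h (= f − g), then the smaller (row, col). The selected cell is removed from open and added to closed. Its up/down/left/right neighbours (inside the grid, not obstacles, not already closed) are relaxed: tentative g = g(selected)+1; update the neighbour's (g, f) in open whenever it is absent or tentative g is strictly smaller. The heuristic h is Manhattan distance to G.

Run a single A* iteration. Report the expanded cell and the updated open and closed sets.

step 1: expand (6,1) (f=5, h=4) → closed; open now [(6,0) g=2 f=7, (6,2) g=2 f=5, (7,0) g=1 f=7, (7,2) g=1 f=5]

expanded=(6,1); open=[(6,0) g=2 f=7, (6,2) g=2 f=5, (7,0) g=1 f=7, (7,2) g=1 f=5]; closed=[(6,1), (7,1)]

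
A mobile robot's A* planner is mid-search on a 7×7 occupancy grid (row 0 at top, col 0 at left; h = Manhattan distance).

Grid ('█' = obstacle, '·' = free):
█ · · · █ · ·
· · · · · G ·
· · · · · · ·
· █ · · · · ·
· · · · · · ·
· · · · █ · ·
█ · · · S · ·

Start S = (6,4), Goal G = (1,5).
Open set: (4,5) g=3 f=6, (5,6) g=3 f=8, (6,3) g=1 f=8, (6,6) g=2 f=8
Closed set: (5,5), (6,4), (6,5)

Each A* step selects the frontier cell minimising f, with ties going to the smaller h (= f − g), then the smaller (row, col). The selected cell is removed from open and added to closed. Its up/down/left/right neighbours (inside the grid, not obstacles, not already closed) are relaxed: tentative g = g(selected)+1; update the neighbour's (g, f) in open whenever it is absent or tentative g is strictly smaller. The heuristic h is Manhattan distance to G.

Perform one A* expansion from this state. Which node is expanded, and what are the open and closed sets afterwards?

step 1: expand (4,5) (f=6, h=3) → closed; open now [(3,5) g=4 f=6, (4,4) g=4 f=8, (4,6) g=4 f=8, (5,6) g=3 f=8, (6,3) g=1 f=8, (6,6) g=2 f=8]

expanded=(4,5); open=[(3,5) g=4 f=6, (4,4) g=4 f=8, (4,6) g=4 f=8, (5,6) g=3 f=8, (6,3) g=1 f=8, (6,6) g=2 f=8]; closed=[(4,5), (5,5), (6,4), (6,5)]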